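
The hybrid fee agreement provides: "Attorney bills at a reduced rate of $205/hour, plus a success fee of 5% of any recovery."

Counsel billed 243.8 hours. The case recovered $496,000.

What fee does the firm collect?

$74,779.00

Hourly: 243.8 × $205 = $49,979.00
Success fee: 5% of $496,000 = $24,800.00
Total: $49,979.00 + $24,800.00 = $74,779.00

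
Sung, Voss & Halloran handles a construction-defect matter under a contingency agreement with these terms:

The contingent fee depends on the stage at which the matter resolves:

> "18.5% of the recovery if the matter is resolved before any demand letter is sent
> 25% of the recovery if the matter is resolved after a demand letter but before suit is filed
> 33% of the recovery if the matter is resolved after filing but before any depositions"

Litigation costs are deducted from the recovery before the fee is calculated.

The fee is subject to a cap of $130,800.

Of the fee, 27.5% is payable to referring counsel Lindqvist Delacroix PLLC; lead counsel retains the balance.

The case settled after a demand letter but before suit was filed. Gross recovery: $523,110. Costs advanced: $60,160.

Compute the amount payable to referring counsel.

$31,827.81

Fee base (net of costs): $523,110 − $60,160 = $462,950
The matter settled after a demand letter but before suit was filed, so the 25% rate applies.
$462,950 × 25% = $115,737.50
$115,737.50 is under the $130,800 cap.
Referral share: 27.5% of $115,737.50 = $31,827.81; lead counsel retains $115,737.50 − $31,827.81 = $83,909.69.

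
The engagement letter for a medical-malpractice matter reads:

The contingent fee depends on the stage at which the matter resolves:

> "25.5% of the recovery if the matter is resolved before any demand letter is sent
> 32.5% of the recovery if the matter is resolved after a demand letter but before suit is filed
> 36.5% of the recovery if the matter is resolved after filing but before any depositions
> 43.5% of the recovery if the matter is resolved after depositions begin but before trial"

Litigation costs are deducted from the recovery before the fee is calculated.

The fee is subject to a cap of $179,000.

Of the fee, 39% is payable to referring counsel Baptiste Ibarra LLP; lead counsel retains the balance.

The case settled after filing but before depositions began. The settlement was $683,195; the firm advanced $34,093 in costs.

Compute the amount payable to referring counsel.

Fee base (net of costs): $683,195 − $34,093 = $649,102
The matter settled after filing but before depositions began, so the 36.5% rate applies.
$649,102 × 36.5% = $236,922.23
$236,922.23 exceeds the $179,000 cap, so the fee is capped at $179,000.00.
Referral share: 39% of $179,000.00 = $69,810.00; lead counsel retains $179,000.00 − $69,810.00 = $109,190.00.

$69,810.00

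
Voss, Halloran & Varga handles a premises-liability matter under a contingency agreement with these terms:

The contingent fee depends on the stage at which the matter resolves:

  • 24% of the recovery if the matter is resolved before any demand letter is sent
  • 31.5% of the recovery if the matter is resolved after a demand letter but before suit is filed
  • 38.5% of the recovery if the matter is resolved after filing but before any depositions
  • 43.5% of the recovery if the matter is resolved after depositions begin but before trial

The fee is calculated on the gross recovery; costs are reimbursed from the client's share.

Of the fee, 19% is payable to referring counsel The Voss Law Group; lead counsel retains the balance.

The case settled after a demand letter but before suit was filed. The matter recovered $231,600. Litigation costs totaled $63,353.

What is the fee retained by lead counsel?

$59,092.74

Fee base is the gross recovery, $231,600; costs are reimbursed separately.
The matter settled after a demand letter but before suit was filed, so the 31.5% rate applies.
$231,600 × 31.5% = $72,954.00
Referral share: 19% of $72,954.00 = $13,861.26; lead counsel retains $72,954.00 − $13,861.26 = $59,092.74.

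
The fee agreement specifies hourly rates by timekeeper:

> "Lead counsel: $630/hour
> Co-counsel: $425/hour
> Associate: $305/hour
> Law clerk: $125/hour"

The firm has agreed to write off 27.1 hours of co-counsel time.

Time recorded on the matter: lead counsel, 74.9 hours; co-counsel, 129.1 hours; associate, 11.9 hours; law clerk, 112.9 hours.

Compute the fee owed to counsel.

$108,279.00

Lead counsel: 74.9 × $630 = $47,187.00
Co-counsel: 129.1 × $425 = $54,867.50
Associate: 11.9 × $305 = $3,629.50
Law clerk: 112.9 × $125 = $14,112.50
Subtotal: $119,796.50
Write-off: 27.1 × $425 = $11,517.50
Total: $119,796.50 − $11,517.50 = $108,279.00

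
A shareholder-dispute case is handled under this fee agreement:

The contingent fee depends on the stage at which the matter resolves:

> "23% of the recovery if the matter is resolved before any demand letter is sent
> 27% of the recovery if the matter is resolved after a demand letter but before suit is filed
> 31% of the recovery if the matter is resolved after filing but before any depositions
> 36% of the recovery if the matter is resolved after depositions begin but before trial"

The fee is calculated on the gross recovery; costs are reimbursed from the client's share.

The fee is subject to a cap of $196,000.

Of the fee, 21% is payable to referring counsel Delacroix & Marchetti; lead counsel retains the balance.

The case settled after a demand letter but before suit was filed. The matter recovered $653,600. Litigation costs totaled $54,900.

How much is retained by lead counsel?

$139,412.88

Fee base is the gross recovery, $653,600; costs are reimbursed separately.
The matter settled after a demand letter but before suit was filed, so the 27% rate applies.
$653,600 × 27% = $176,472.00
$176,472.00 is under the $196,000 cap.
Referral share: 21% of $176,472.00 = $37,059.12; lead counsel retains $176,472.00 − $37,059.12 = $139,412.88.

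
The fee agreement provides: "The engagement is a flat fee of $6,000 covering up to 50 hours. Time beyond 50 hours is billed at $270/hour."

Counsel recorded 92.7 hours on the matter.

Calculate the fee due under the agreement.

Flat fee: $6,000.00
Excess hours: 92.7 − 50 = 42.7
Overrun: 42.7 × $270 = $11,529.00
Total: $6,000.00 + $11,529.00 = $17,529.00

$17,529.00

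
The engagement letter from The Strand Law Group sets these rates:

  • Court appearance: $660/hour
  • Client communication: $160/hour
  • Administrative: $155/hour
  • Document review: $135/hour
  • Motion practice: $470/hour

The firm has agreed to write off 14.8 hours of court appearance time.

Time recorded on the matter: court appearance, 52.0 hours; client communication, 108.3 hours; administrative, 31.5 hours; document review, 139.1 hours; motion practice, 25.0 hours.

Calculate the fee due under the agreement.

Court appearance: 52.0 × $660 = $34,320.00
Client communication: 108.3 × $160 = $17,328.00
Administrative: 31.5 × $155 = $4,882.50
Document review: 139.1 × $135 = $18,778.50
Motion practice: 25.0 × $470 = $11,750.00
Subtotal: $87,059.00
Write-off: 14.8 × $660 = $9,768.00
Total: $87,059.00 − $9,768.00 = $77,291.00

$77,291.00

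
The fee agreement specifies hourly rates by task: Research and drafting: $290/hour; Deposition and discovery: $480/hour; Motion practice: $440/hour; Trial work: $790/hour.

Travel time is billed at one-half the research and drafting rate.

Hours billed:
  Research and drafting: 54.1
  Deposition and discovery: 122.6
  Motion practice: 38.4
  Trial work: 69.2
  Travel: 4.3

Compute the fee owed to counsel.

Research and drafting: 54.1 × $290 = $15,689.00
Deposition and discovery: 122.6 × $480 = $58,848.00
Motion practice: 38.4 × $440 = $16,896.00
Trial work: 69.2 × $790 = $54,668.00
Subtotal: $15,689.00 + $58,848.00 + $16,896.00 + $54,668.00 = $146,101.00
Travel: 4.3 × ($290 ÷ 2) = 4.3 × $145.00 = $623.50
Total: $146,101.00 + $623.50 = $146,724.50

$146,724.50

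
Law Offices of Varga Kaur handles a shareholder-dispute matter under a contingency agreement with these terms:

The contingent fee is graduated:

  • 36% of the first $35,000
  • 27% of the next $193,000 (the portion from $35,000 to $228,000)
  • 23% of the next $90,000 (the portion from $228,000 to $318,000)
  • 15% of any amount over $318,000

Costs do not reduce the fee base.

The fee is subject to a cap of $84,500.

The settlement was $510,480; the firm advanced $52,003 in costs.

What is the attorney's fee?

$84,500.00

Fee base is the gross recovery, $510,480; costs are reimbursed separately.
First $35,000 at 36% = $12,600.00
Next $193,000 at 27% = $52,110.00
Next $90,000 at 23% = $20,700.00
Remaining $192,480 at 15% = $28,872.00
Fee: $12,600.00 + $52,110.00 + $20,700.00 + $28,872.00 = $114,282.00
$114,282.00 exceeds the $84,500 cap, so the fee is capped at $84,500.00.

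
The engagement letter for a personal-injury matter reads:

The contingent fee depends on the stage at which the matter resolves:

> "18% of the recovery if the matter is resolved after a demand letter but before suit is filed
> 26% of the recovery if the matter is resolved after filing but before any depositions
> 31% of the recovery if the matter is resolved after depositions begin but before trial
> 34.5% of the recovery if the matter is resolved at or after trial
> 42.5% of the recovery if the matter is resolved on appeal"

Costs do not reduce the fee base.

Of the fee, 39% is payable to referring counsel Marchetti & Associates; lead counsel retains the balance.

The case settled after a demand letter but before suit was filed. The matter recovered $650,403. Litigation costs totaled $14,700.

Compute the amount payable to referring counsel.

Fee base is the gross recovery, $650,403; costs are reimbursed separately.
The matter settled after a demand letter but before suit was filed, so the 18% rate applies.
$650,403 × 18% = $117,072.54
Referral share: 39% of $117,072.54 = $45,658.29; lead counsel retains $117,072.54 − $45,658.29 = $71,414.25.

$45,658.29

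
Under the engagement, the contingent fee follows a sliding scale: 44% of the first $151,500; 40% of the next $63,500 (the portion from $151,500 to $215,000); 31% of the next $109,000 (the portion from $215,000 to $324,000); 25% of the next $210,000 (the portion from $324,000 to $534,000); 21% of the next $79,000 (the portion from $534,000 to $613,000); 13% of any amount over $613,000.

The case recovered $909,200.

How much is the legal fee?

First $151,500 at 44% = $66,660.00
Next $63,500 at 40% = $25,400.00
Next $109,000 at 31% = $33,790.00
Next $210,000 at 25% = $52,500.00
Next $79,000 at 21% = $16,590.00
Remaining $296,200 at 13% = $38,506.00
Fee: $66,660.00 + $25,400.00 + $33,790.00 + $52,500.00 + $16,590.00 + $38,506.00 = $233,446.00

$233,446.00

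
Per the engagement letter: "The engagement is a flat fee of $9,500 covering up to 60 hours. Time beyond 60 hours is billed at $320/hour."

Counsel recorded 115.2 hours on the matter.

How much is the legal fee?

Flat fee: $9,500.00
Excess hours: 115.2 − 60 = 55.2
Overrun: 55.2 × $320 = $17,664.00
Total: $9,500.00 + $17,664.00 = $27,164.00

$27,164.00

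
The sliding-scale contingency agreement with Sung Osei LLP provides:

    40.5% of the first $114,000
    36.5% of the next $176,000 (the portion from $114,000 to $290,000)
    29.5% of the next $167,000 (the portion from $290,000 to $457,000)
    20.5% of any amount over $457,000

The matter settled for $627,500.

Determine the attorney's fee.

$194,627.50

First $114,000 at 40.5% = $46,170.00
Next $176,000 at 36.5% = $64,240.00
Next $167,000 at 29.5% = $49,265.00
Remaining $170,500 at 20.5% = $34,952.50
Fee: $46,170.00 + $64,240.00 + $49,265.00 + $34,952.50 = $194,627.50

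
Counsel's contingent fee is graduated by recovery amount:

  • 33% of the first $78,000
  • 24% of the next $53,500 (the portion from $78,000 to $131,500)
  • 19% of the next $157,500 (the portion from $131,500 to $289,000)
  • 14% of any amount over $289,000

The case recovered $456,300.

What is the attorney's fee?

$91,927.00

First $78,000 at 33% = $25,740.00
Next $53,500 at 24% = $12,840.00
Next $157,500 at 19% = $29,925.00
Remaining $167,300 at 14% = $23,422.00
Fee: $25,740.00 + $12,840.00 + $29,925.00 + $23,422.00 = $91,927.00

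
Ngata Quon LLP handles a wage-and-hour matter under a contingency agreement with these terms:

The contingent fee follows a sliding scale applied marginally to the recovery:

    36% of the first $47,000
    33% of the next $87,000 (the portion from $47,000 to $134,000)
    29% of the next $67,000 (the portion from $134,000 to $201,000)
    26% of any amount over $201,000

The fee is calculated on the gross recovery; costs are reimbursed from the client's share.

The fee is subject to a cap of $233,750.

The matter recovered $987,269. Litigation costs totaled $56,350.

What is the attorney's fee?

$233,750.00

Fee base is the gross recovery, $987,269; costs are reimbursed separately.
First $47,000 at 36% = $16,920.00
Next $87,000 at 33% = $28,710.00
Next $67,000 at 29% = $19,430.00
Remaining $786,269 at 26% = $204,429.94
Fee: $16,920.00 + $28,710.00 + $19,430.00 + $204,429.94 = $269,489.94
$269,489.94 exceeds the $233,750 cap, so the fee is capped at $233,750.00.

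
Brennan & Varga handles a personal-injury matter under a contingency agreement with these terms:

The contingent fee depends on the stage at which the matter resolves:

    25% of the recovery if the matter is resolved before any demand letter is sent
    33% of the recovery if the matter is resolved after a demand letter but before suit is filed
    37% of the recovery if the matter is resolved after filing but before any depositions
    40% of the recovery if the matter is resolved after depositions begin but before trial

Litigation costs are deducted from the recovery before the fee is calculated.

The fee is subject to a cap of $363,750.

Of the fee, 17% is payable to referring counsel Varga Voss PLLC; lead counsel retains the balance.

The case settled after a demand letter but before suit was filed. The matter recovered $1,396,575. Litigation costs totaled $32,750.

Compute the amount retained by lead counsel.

$301,912.50

Fee base (net of costs): $1,396,575 − $32,750 = $1,363,825
The matter settled after a demand letter but before suit was filed, so the 33% rate applies.
$1,363,825 × 33% = $450,062.25
$450,062.25 exceeds the $363,750 cap, so the fee is capped at $363,750.00.
Referral share: 17% of $363,750.00 = $61,837.50; lead counsel retains $363,750.00 − $61,837.50 = $301,912.50.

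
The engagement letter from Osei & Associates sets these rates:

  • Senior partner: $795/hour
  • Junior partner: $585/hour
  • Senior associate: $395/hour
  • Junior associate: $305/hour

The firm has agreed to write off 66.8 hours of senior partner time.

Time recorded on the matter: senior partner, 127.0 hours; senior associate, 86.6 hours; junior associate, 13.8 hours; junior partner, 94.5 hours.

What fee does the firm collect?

Senior partner: 127.0 × $795 = $100,965.00
Junior partner: 94.5 × $585 = $55,282.50
Senior associate: 86.6 × $395 = $34,207.00
Junior associate: 13.8 × $305 = $4,209.00
Subtotal: $194,663.50
Write-off: 66.8 × $795 = $53,106.00
Total: $194,663.50 − $53,106.00 = $141,557.50

$141,557.50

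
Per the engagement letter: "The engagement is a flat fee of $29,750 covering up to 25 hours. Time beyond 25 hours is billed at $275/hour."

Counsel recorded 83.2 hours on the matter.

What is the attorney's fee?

$45,755.00

Flat fee: $29,750.00
Excess hours: 83.2 − 25 = 58.2
Overrun: 58.2 × $275 = $16,005.00
Total: $29,750.00 + $16,005.00 = $45,755.00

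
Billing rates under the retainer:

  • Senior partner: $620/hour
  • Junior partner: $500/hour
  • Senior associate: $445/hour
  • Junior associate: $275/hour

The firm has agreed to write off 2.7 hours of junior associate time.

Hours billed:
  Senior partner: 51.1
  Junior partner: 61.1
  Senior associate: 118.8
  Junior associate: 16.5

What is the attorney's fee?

$118,893.00

Senior partner: 51.1 × $620 = $31,682.00
Junior partner: 61.1 × $500 = $30,550.00
Senior associate: 118.8 × $445 = $52,866.00
Junior associate: 16.5 × $275 = $4,537.50
Subtotal: $119,635.50
Write-off: 2.7 × $275 = $742.50
Total: $119,635.50 − $742.50 = $118,893.00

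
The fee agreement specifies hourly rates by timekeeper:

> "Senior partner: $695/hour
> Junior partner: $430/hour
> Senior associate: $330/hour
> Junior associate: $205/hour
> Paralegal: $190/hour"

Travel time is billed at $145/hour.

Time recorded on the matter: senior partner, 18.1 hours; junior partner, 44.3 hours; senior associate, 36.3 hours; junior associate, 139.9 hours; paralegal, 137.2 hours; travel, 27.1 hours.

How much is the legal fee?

$102,284.50

Senior partner: 18.1 × $695 = $12,579.50
Junior partner: 44.3 × $430 = $19,049.00
Senior associate: 36.3 × $330 = $11,979.00
Junior associate: 139.9 × $205 = $28,679.50
Paralegal: 137.2 × $190 = $26,068.00
Subtotal: $12,579.50 + $19,049.00 + $11,979.00 + $28,679.50 + $26,068.00 = $98,355.00
Travel: 27.1 × $145 = $3,929.50
Total: $98,355.00 + $3,929.50 = $102,284.50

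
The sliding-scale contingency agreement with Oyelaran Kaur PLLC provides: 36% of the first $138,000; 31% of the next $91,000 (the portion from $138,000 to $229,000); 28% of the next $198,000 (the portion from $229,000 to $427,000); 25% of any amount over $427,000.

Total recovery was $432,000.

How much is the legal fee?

$134,580.00

First $138,000 at 36% = $49,680.00
Next $91,000 at 31% = $28,210.00
Next $198,000 at 28% = $55,440.00
Remaining $5,000 at 25% = $1,250.00
Fee: $49,680.00 + $28,210.00 + $55,440.00 + $1,250.00 = $134,580.00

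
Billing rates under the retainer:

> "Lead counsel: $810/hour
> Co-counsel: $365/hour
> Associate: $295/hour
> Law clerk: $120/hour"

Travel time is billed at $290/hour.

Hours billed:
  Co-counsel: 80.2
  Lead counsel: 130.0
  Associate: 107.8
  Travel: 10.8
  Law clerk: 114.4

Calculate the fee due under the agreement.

Lead counsel: 130.0 × $810 = $105,300.00
Co-counsel: 80.2 × $365 = $29,273.00
Associate: 107.8 × $295 = $31,801.00
Law clerk: 114.4 × $120 = $13,728.00
Subtotal: $105,300.00 + $29,273.00 + $31,801.00 + $13,728.00 = $180,102.00
Travel: 10.8 × $290 = $3,132.00
Total: $180,102.00 + $3,132.00 = $183,234.00

$183,234.00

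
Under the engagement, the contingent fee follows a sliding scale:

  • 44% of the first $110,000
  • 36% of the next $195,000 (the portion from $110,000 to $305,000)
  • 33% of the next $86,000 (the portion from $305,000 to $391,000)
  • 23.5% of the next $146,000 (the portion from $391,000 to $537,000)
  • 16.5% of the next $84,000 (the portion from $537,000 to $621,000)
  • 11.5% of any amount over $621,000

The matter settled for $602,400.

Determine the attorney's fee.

First $110,000 at 44% = $48,400.00
Next $195,000 at 36% = $70,200.00
Next $86,000 at 33% = $28,380.00
Next $146,000 at 23.5% = $34,310.00
Remaining $65,400 at 16.5% = $10,791.00
Fee: $48,400.00 + $70,200.00 + $28,380.00 + $34,310.00 + $10,791.00 = $192,081.00

$192,081.00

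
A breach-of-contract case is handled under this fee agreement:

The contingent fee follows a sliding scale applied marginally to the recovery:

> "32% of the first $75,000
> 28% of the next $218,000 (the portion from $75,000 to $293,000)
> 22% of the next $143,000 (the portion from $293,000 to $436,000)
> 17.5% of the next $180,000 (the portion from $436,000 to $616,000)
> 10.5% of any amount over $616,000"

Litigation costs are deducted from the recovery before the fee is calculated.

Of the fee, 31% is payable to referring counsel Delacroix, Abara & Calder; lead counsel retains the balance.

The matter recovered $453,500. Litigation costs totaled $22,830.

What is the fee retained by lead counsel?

$79,575.91

Fee base (net of costs): $453,500 − $22,830 = $430,670
First $75,000 at 32% = $24,000.00
Next $218,000 at 28% = $61,040.00
Remaining $137,670 at 22% = $30,287.40
Fee: $24,000.00 + $61,040.00 + $30,287.40 = $115,327.40
Referral share: 31% of $115,327.40 = $35,751.49; lead counsel retains $115,327.40 − $35,751.49 = $79,575.91.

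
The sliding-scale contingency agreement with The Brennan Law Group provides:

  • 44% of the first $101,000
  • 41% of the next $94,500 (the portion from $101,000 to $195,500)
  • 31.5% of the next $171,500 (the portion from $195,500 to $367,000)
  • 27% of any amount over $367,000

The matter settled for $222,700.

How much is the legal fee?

$91,753.00

First $101,000 at 44% = $44,440.00
Next $94,500 at 41% = $38,745.00
Remaining $27,200 at 31.5% = $8,568.00
Fee: $44,440.00 + $38,745.00 + $8,568.00 = $91,753.00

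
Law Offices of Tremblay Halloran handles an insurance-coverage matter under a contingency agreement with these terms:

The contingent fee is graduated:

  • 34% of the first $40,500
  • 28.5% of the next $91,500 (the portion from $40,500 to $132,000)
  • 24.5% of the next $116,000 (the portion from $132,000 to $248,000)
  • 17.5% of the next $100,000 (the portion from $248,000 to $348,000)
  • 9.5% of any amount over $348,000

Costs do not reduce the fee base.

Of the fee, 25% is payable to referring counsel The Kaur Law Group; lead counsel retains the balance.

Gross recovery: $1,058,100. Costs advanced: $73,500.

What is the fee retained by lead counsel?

$114,920.25

Fee base is the gross recovery, $1,058,100; costs are reimbursed separately.
First $40,500 at 34% = $13,770.00
Next $91,500 at 28.5% = $26,077.50
Next $116,000 at 24.5% = $28,420.00
Next $100,000 at 17.5% = $17,500.00
Remaining $710,100 at 9.5% = $67,459.50
Fee: $13,770.00 + $26,077.50 + $28,420.00 + $17,500.00 + $67,459.50 = $153,227.00
Referral share: 25% of $153,227.00 = $38,306.75; lead counsel retains $153,227.00 − $38,306.75 = $114,920.25.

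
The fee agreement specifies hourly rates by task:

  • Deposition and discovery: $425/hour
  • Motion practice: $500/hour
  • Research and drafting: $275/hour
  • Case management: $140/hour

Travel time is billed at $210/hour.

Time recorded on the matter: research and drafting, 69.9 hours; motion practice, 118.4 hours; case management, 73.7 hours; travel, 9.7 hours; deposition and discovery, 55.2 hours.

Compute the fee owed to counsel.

$114,237.50

Deposition and discovery: 55.2 × $425 = $23,460.00
Motion practice: 118.4 × $500 = $59,200.00
Research and drafting: 69.9 × $275 = $19,222.50
Case management: 73.7 × $140 = $10,318.00
Subtotal: $23,460.00 + $59,200.00 + $19,222.50 + $10,318.00 = $112,200.50
Travel: 9.7 × $210 = $2,037.00
Total: $112,200.50 + $2,037.00 = $114,237.50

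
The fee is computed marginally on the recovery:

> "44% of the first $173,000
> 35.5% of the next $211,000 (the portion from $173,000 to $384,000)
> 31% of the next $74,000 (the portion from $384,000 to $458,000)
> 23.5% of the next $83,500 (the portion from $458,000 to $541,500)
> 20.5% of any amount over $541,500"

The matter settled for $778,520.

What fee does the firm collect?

First $173,000 at 44% = $76,120.00
Next $211,000 at 35.5% = $74,905.00
Next $74,000 at 31% = $22,940.00
Next $83,500 at 23.5% = $19,622.50
Remaining $237,020 at 20.5% = $48,589.10
Fee: $76,120.00 + $74,905.00 + $22,940.00 + $19,622.50 + $48,589.10 = $242,176.60

$242,176.60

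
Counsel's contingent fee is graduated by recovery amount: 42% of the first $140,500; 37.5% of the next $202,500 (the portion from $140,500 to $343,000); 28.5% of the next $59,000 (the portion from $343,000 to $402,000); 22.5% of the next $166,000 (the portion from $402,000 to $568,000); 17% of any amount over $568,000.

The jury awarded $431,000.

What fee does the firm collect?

First $140,500 at 42% = $59,010.00
Next $202,500 at 37.5% = $75,937.50
Next $59,000 at 28.5% = $16,815.00
Remaining $29,000 at 22.5% = $6,525.00
Fee: $59,010.00 + $75,937.50 + $16,815.00 + $6,525.00 = $158,287.50

$158,287.50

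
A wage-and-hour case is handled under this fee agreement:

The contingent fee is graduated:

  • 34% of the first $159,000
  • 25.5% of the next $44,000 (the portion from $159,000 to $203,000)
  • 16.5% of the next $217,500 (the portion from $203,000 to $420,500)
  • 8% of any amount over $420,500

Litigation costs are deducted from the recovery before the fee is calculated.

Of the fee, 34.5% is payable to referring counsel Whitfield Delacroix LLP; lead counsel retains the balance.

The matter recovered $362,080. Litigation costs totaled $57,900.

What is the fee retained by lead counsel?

$53,693.43

Fee base (net of costs): $362,080 − $57,900 = $304,180
First $159,000 at 34% = $54,060.00
Next $44,000 at 25.5% = $11,220.00
Remaining $101,180 at 16.5% = $16,694.70
Fee: $54,060.00 + $11,220.00 + $16,694.70 = $81,974.70
Referral share: 34.5% of $81,974.70 = $28,281.27; lead counsel retains $81,974.70 − $28,281.27 = $53,693.43.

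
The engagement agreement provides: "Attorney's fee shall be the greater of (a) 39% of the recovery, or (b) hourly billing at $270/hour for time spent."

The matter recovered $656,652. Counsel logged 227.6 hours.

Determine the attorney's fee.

(a) 39% of $656,652 = $256,094.28
(b) 227.6 × $270 = $61,452.00
The greater is (a): $256,094.28.

$256,094.28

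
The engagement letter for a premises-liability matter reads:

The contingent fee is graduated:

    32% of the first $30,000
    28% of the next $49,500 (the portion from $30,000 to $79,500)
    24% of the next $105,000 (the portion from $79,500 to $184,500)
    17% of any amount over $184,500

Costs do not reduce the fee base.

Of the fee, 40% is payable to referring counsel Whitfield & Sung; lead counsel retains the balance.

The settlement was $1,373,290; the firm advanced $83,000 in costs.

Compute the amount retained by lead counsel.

$150,452.58

Fee base is the gross recovery, $1,373,290; costs are reimbursed separately.
First $30,000 at 32% = $9,600.00
Next $49,500 at 28% = $13,860.00
Next $105,000 at 24% = $25,200.00
Remaining $1,188,790 at 17% = $202,094.30
Fee: $9,600.00 + $13,860.00 + $25,200.00 + $202,094.30 = $250,754.30
Referral share: 40% of $250,754.30 = $100,301.72; lead counsel retains $250,754.30 − $100,301.72 = $150,452.58.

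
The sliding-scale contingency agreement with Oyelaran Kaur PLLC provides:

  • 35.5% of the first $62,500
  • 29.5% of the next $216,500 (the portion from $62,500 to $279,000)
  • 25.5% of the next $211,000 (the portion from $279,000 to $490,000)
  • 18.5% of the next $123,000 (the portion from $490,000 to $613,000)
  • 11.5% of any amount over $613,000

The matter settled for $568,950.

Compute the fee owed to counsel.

First $62,500 at 35.5% = $22,187.50
Next $216,500 at 29.5% = $63,867.50
Next $211,000 at 25.5% = $53,805.00
Remaining $78,950 at 18.5% = $14,605.75
Fee: $22,187.50 + $63,867.50 + $53,805.00 + $14,605.75 = $154,465.75

$154,465.75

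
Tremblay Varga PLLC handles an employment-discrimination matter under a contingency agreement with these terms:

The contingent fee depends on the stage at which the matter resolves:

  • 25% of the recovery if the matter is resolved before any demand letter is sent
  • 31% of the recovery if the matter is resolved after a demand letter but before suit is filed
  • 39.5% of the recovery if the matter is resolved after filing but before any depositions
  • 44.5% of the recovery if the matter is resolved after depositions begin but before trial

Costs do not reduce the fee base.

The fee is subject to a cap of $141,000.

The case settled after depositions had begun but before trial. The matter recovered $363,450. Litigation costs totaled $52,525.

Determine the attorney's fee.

Fee base is the gross recovery, $363,450; costs are reimbursed separately.
The matter settled after depositions had begun but before trial, so the 44.5% rate applies.
$363,450 × 44.5% = $161,735.25
$161,735.25 exceeds the $141,000 cap, so the fee is capped at $141,000.00.

$141,000.00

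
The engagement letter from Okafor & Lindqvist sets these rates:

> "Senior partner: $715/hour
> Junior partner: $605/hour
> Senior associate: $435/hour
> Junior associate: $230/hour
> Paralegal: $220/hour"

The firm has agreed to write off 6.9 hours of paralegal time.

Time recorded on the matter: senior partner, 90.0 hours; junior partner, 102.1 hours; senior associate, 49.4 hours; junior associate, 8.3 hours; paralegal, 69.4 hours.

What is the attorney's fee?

Senior partner: 90.0 × $715 = $64,350.00
Junior partner: 102.1 × $605 = $61,770.50
Senior associate: 49.4 × $435 = $21,489.00
Junior associate: 8.3 × $230 = $1,909.00
Paralegal: 69.4 × $220 = $15,268.00
Subtotal: $164,786.50
Write-off: 6.9 × $220 = $1,518.00
Total: $164,786.50 − $1,518.00 = $163,268.50

$163,268.50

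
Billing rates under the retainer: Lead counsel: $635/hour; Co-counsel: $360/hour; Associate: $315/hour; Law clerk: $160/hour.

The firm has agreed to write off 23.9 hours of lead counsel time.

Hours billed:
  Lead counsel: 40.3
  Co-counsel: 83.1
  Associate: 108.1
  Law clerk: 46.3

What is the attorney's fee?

Lead counsel: 40.3 × $635 = $25,590.50
Co-counsel: 83.1 × $360 = $29,916.00
Associate: 108.1 × $315 = $34,051.50
Law clerk: 46.3 × $160 = $7,408.00
Subtotal: $96,966.00
Write-off: 23.9 × $635 = $15,176.50
Total: $96,966.00 − $15,176.50 = $81,789.50

$81,789.50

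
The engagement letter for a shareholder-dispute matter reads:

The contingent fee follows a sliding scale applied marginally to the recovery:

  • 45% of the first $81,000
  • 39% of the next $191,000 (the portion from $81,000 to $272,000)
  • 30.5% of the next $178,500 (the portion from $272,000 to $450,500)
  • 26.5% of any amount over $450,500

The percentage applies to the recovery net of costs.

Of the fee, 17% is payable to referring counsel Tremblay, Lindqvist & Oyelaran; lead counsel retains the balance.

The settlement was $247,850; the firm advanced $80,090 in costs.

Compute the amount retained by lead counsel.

Fee base (net of costs): $247,850 − $80,090 = $167,760
First $81,000 at 45% = $36,450.00
Remaining $86,760 at 39% = $33,836.40
Fee: $36,450.00 + $33,836.40 = $70,286.40
Referral share: 17% of $70,286.40 = $11,948.69; lead counsel retains $70,286.40 − $11,948.69 = $58,337.71.

$58,337.71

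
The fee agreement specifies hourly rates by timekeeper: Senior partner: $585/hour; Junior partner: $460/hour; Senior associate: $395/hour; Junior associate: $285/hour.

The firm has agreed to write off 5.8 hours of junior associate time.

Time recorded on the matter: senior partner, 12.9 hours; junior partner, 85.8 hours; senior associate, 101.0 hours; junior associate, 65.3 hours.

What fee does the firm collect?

Senior partner: 12.9 × $585 = $7,546.50
Junior partner: 85.8 × $460 = $39,468.00
Senior associate: 101.0 × $395 = $39,895.00
Junior associate: 65.3 × $285 = $18,610.50
Subtotal: $105,520.00
Write-off: 5.8 × $285 = $1,653.00
Total: $105,520.00 − $1,653.00 = $103,867.00

$103,867.00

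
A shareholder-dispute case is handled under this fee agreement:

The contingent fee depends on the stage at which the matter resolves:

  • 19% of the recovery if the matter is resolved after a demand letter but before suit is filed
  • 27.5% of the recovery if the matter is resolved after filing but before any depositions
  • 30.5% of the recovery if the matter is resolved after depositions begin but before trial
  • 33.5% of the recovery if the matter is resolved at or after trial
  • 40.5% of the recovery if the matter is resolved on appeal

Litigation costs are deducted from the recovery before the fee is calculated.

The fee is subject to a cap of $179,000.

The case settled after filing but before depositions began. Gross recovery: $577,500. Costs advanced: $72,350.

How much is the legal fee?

$138,916.25

Fee base (net of costs): $577,500 − $72,350 = $505,150
The matter settled after filing but before depositions began, so the 27.5% rate applies.
$505,150 × 27.5% = $138,916.25
$138,916.25 is under the $179,000 cap.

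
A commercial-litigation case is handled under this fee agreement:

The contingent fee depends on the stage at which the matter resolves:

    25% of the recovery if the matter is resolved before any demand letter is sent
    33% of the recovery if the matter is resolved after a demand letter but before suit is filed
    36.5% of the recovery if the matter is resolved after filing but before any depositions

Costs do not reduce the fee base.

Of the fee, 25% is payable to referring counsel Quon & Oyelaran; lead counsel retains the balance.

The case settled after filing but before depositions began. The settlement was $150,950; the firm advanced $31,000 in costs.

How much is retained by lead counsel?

Fee base is the gross recovery, $150,950; costs are reimbursed separately.
The matter settled after filing but before depositions began, so the 36.5% rate applies.
$150,950 × 36.5% = $55,096.75
Referral share: 25% of $55,096.75 = $13,774.19; lead counsel retains $55,096.75 − $13,774.19 = $41,322.56.

$41,322.56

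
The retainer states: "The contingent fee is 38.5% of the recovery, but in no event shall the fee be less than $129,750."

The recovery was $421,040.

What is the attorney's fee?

$162,100.40

38.5% of $421,040 = $162,100.40
That exceeds the $129,750 minimum.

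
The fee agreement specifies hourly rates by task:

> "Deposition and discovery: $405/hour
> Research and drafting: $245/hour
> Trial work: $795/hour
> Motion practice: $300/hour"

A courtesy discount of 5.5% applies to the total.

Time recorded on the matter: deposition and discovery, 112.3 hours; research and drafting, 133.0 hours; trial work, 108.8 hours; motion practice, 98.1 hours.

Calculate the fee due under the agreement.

$183,322.91

Deposition and discovery: 112.3 × $405 = $45,481.50
Research and drafting: 133.0 × $245 = $32,585.00
Trial work: 108.8 × $795 = $86,496.00
Motion practice: 98.1 × $300 = $29,430.00
Subtotal: $193,992.50
Less 5.5% discount: −$10,669.59
Total: $193,992.50 − $10,669.59 = $183,322.91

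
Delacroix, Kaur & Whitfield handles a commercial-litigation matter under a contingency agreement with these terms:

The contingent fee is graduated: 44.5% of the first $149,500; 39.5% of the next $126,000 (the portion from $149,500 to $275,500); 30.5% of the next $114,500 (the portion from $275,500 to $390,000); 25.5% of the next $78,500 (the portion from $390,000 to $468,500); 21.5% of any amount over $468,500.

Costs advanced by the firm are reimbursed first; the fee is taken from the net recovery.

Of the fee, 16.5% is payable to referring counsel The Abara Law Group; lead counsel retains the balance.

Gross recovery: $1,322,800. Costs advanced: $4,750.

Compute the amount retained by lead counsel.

Fee base (net of costs): $1,322,800 − $4,750 = $1,318,050
First $149,500 at 44.5% = $66,527.50
Next $126,000 at 39.5% = $49,770.00
Next $114,500 at 30.5% = $34,922.50
Next $78,500 at 25.5% = $20,017.50
Remaining $849,550 at 21.5% = $182,653.25
Fee: $66,527.50 + $49,770.00 + $34,922.50 + $20,017.50 + $182,653.25 = $353,890.75
Referral share: 16.5% of $353,890.75 = $58,391.97; lead counsel retains $353,890.75 − $58,391.97 = $295,498.78.

$295,498.78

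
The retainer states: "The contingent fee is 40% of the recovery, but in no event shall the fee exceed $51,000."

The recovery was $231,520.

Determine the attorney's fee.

40% of $231,520 = $92,608.00
That exceeds the $51,000 cap, so the fee is capped at $51,000.

$51,000.00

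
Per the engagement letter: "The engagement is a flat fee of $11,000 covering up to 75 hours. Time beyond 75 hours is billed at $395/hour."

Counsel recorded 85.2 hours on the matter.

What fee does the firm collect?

Flat fee: $11,000.00
Excess hours: 85.2 − 75 = 10.2
Overrun: 10.2 × $395 = $4,029.00
Total: $11,000.00 + $4,029.00 = $15,029.00

$15,029.00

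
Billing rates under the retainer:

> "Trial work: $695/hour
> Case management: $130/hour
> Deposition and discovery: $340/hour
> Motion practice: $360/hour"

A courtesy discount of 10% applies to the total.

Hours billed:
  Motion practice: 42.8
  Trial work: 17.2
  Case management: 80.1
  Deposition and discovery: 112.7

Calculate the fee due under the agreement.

$68,483.70

Trial work: 17.2 × $695 = $11,954.00
Case management: 80.1 × $130 = $10,413.00
Deposition and discovery: 112.7 × $340 = $38,318.00
Motion practice: 42.8 × $360 = $15,408.00
Subtotal: $76,093.00
Less 10% discount: −$7,609.30
Total: $76,093.00 − $7,609.30 = $68,483.70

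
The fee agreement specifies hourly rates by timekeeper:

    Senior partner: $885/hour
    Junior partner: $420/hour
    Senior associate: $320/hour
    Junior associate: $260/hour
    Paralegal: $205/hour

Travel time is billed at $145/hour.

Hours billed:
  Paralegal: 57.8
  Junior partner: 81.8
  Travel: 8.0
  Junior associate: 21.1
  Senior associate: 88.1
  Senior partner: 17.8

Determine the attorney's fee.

$96,796.00

Senior partner: 17.8 × $885 = $15,753.00
Junior partner: 81.8 × $420 = $34,356.00
Senior associate: 88.1 × $320 = $28,192.00
Junior associate: 21.1 × $260 = $5,486.00
Paralegal: 57.8 × $205 = $11,849.00
Subtotal: $15,753.00 + $34,356.00 + $28,192.00 + $5,486.00 + $11,849.00 = $95,636.00
Travel: 8.0 × $145 = $1,160.00
Total: $95,636.00 + $1,160.00 = $96,796.00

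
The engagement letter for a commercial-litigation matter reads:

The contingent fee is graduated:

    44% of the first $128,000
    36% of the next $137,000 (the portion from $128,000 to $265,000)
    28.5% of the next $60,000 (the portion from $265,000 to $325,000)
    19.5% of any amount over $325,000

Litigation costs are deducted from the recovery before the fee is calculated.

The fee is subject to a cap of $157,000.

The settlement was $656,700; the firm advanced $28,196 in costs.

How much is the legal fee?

$157,000.00

Fee base (net of costs): $656,700 − $28,196 = $628,504
First $128,000 at 44% = $56,320.00
Next $137,000 at 36% = $49,320.00
Next $60,000 at 28.5% = $17,100.00
Remaining $303,504 at 19.5% = $59,183.28
Fee: $56,320.00 + $49,320.00 + $17,100.00 + $59,183.28 = $181,923.28
$181,923.28 exceeds the $157,000 cap, so the fee is capped at $157,000.00.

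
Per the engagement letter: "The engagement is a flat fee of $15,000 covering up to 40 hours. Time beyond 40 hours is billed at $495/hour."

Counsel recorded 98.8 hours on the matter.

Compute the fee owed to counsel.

Flat fee: $15,000.00
Excess hours: 98.8 − 40 = 58.8
Overrun: 58.8 × $495 = $29,106.00
Total: $15,000.00 + $29,106.00 = $44,106.00

$44,106.00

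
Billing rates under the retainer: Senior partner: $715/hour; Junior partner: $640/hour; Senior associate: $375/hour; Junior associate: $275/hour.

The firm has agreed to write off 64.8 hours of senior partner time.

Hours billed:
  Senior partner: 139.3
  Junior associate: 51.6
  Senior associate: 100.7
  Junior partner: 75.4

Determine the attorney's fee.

$153,476.00

Senior partner: 139.3 × $715 = $99,599.50
Junior partner: 75.4 × $640 = $48,256.00
Senior associate: 100.7 × $375 = $37,762.50
Junior associate: 51.6 × $275 = $14,190.00
Subtotal: $199,808.00
Write-off: 64.8 × $715 = $46,332.00
Total: $199,808.00 − $46,332.00 = $153,476.00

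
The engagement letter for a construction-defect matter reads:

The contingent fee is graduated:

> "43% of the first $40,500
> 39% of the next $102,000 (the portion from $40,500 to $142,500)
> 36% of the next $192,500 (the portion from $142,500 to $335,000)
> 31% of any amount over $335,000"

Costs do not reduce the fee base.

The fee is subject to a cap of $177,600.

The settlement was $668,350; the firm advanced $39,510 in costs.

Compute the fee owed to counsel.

$177,600.00

Fee base is the gross recovery, $668,350; costs are reimbursed separately.
First $40,500 at 43% = $17,415.00
Next $102,000 at 39% = $39,780.00
Next $192,500 at 36% = $69,300.00
Remaining $333,350 at 31% = $103,338.50
Fee: $17,415.00 + $39,780.00 + $69,300.00 + $103,338.50 = $229,833.50
$229,833.50 exceeds the $177,600 cap, so the fee is capped at $177,600.00.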